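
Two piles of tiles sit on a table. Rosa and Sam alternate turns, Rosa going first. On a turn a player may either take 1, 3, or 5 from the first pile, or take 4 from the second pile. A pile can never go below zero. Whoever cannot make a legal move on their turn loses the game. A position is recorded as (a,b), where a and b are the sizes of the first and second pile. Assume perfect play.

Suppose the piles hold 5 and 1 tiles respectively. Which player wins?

Rosa wins.

Compute win/loss labels from the base case upward. A position with no move is L. Any other position is W if it can reach an L in one move, else L.
No move ever increases a pile, so every position that can arise here has a ≤ 5 and b ≤ 1; it is enough to label the cells with 0 ≤ a ≤ 5 and 0 ≤ b ≤ 1.
Every move lowers a or b (never raises either), so fill the grid row by row in increasing a, and left to right within a row: each cell's successors are then already labelled.
      b=0  b=1
a=0:    L    L
a=1:    W    W
a=2:    L    L
a=3:    W    W
a=4:    L    L
a=5:    W    W
Cells with no legal move (terminal, hence L): (0,0), (0,1).
The remaining L cells, each justified by listing all of its moves:
(2,0): the only move is to (1,0)(W), a W ⇒ L
(2,1): the only move is to (1,1)(W), a W ⇒ L
(4,0): moves to (3,0)(W), (1,0)(W); every one is W ⇒ L
(4,1): moves to (3,1)(W), (1,1)(W); every one is W ⇒ L
Every other cell has at least one move into one of the L cells above, so it is W.
From (5,1) Rosa can move to (4,1), reaching an L position.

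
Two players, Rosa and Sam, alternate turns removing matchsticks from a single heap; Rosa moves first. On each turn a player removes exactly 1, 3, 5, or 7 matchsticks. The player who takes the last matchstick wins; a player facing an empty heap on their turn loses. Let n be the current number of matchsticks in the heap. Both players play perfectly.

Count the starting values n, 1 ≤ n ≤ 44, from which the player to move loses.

22

Build the W/L table. Terminal = L. A non-terminal position is W if it has a move to some L; otherwise it is L.
n=0: no move → L
n=1: →0(L), so W
n=2: →1(W) only, which is W, so L
n=3: →2(L), so W
n=4: →3(W), 1(W) — all W, so L
n=5: →4(L), so W
n=6: →5(W), 3(W), 1(W) — all W, so L
n=7: →6(L), so W
n=8: →7(W), 5(W), 3(W), 1(W) — all W, so L
n=9: →8(L), so W
n=10: →9(W), 7(W), 5(W), 3(W) — all W, so L
n=11: →10(L), so W
n=12: →11(W), 9(W), 7(W), 5(W) — all W, so L
n=13: →12(L), so W
n=14: →13(W), 11(W), 9(W), 7(W) — all W, so L
n=15: →14(L), so W
n=16: →15(W), 13(W), 11(W), 9(W) — all W, so L
n=17: →16(L), so W
n=18: →17(W), 15(W), 13(W), 11(W) — all W, so L
n=19: →18(L), so W
n=20: →19(W), 17(W), 15(W), 13(W) — all W, so L
n=21: →20(L), so W
n=22: →21(W), 19(W), 17(W), 15(W) — all W, so L
n=23: →22(L), so W
n=24: →23(W), 21(W), 19(W), 17(W) — all W, so L
n=25: →24(L), so W
n=26: →25(W), 23(W), 21(W), 19(W) — all W, so L
n=27: →26(L), so W
n=28: →27(W), 25(W), 23(W), 21(W) — all W, so L
n=29: →28(L), so W
n=30: →29(W), 27(W), 25(W), 23(W) — all W, so L
n=31: →30(L), so W
n=32: →31(W), 29(W), 27(W), 25(W) — all W, so L
n=33: →32(L), so W
n=34: →33(W), 31(W), 29(W), 27(W) — all W, so L
n=35: →34(L), so W
n=36: →35(W), 33(W), 31(W), 29(W) — all W, so L
n=37: →36(L), so W
n=38: →37(W), 35(W), 33(W), 31(W) — all W, so L
n=39: →38(L), so W
n=40: →39(W), 37(W), 35(W), 33(W) — all W, so L
n=41: →40(L), so W
n=42: →41(W), 39(W), 37(W), 35(W) — all W, so L
n=43: →42(L), so W
n=44: →43(W), 41(W), 39(W), 37(W) — all W, so L
L entries with 1 ≤ n ≤ 44 (n=0 is outside the asked range and is not counted): n = 2, 4, 6, 8, 10, 12, 14, 16, 18, 20, 22, 24, 26, 28, 30, 32, 34, 36, 38, 40, 42, 44; that makes 22.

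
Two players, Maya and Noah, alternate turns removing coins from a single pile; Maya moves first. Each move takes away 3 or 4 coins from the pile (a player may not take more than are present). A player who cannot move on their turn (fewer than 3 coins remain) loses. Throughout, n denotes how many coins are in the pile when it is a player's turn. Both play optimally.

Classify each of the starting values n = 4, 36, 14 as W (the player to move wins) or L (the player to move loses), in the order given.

4: W, 36: L, 14: L

Use the standard recursion: the mover loses at a terminal position; elsewhere, the mover wins exactly when some move hands the opponent an L position.
n=0: no move → L
n=1: no move → L
n=2: no move → L
n=3: W (go to 0, an L position)
n=4: W (go to 1, an L position)
n=5: W (go to 2, an L position)
n=6: W (go to 2, an L position)
n=7: L (options 4(W), 3(W) are all W)
n=8: L (options 5(W), 4(W) are all W)
n=9: L (options 6(W), 5(W) are all W)
n=10: W (go to 7, an L position)
n=11: W (go to 8, an L position)
n=12: W (go to 9, an L position)
n=13: W (go to 9, an L position)
n=14: L (options 11(W), 10(W) are all W)
n=15: L (options 12(W), 11(W) are all W)
n=16: L (options 13(W), 12(W) are all W)
n=17: W (go to 14, an L position)
n=18: W (go to 15, an L position)
n=19: W (go to 16, an L position)
n=20: W (go to 16, an L position)
n=21: L (options 18(W), 17(W) are all W)
n=22: L (options 19(W), 18(W) are all W)
n=23: L (options 20(W), 19(W) are all W)
n=24: W (go to 21, an L position)
n=25: W (go to 22, an L position)
n=26: W (go to 23, an L position)
n=27: W (go to 23, an L position)
n=28: L (options 25(W), 24(W) are all W)
n=29: L (options 26(W), 25(W) are all W)
n=30: L (options 27(W), 26(W) are all W)
n=31: W (go to 28, an L position)
n=32: W (go to 29, an L position)
n=33: W (go to 30, an L position)
n=34: W (go to 30, an L position)
n=35: L (options 32(W), 31(W) are all W)
n=36: L (options 33(W), 32(W) are all W)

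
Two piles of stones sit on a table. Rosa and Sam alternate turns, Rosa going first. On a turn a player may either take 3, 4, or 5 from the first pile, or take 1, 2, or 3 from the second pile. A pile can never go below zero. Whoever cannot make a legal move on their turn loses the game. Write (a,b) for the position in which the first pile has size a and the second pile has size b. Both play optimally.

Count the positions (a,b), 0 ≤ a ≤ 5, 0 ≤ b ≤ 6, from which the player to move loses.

12

Work bottom-up. With no move the player to move loses. Otherwise the position is W if at least one move leads to an L position for the opponent, and L if every move leads to a W.
Every move lowers a or b (never raises either), so fill the grid row by row in increasing a, and left to right within a row: each cell's successors are then already labelled.
      b=0  b=1  b=2  b=3  b=4  b=5  b=6
a=0:    L    W    W    W    L    W    W
a=1:    L    W    W    W    L    W    W
a=2:    L    W    W    W    L    W    W
a=3:    W    L    W    W    W    L    W
a=4:    W    L    W    W    W    L    W
a=5:    W    L    W    W    W    L    W
Cells with no legal move (terminal, hence L): (0,0), (1,0), (2,0).
The remaining L cells, each justified by listing all of its moves:
(0,4): only reaches (0,3)(W), (0,2)(W), (0,1)(W), all W → L
(1,4): only reaches (1,3)(W), (1,2)(W), (1,1)(W), all W → L
(2,4): only reaches (2,3)(W), (2,2)(W), (2,1)(W), all W → L
(3,1): only reaches (0,1)(W), (3,0)(W), all W → L
(3,5): only reaches (0,5)(W), (3,4)(W), (3,3)(W), (3,2)(W), all W → L
(4,1): only reaches (1,1)(W), (0,1)(W), (4,0)(W), all W → L
(4,5): only reaches (1,5)(W), (0,5)(W), (4,4)(W), (4,3)(W), (4,2)(W), all W → L
(5,1): only reaches (2,1)(W), (1,1)(W), (0,1)(W), (5,0)(W), all W → L
(5,5): only reaches (2,5)(W), (1,5)(W), (0,5)(W), (5,4)(W), (5,3)(W), (5,2)(W), all W → L
Every other cell has at least one move into one of the L cells above, so it is W.
L cells per row: a=0: 2, a=1: 2, a=2: 2, a=3: 2, a=4: 2, a=5: 2; total 12.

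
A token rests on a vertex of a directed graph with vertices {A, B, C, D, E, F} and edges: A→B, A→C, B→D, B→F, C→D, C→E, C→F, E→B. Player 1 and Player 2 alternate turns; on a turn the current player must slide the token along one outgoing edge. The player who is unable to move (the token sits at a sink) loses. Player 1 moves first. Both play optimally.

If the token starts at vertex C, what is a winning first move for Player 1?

Work bottom-up. With no move the player to move loses. Otherwise the position is W if at least one move leads to an L position for the opponent, and L if every move leads to a W.
Every edge goes from a vertex to one that appears earlier in the order F, D, B, E, C, A, so processing vertices in that order labels each vertex after all of its successors.
F: no outgoing edge → L
D: no outgoing edge → L
B: W (go to D, an L position)
E: L (sole option B(W) is W)
C: W (go to E, an L position)
A: L (options C(W), B(W) are all W)
From C, the L positions reachable in one move are: E, D, F. Any move reaching one of these is winning.

Move to E.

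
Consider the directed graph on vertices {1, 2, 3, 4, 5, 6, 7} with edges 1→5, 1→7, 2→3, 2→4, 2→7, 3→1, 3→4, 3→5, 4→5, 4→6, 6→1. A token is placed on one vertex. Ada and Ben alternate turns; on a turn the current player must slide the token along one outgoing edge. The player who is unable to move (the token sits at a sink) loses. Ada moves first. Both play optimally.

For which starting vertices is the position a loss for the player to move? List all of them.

5, 6, 7

Use the standard recursion: the mover loses at a terminal position; elsewhere, the mover wins exactly when some move hands the opponent an L position.
Every edge goes from a vertex to one that appears earlier in the order 7, 5, 1, 6, 4, 3, 2, so processing vertices in that order labels each vertex after all of its successors.
7: no outgoing edge → L
5: no outgoing edge → L
1: reaches L-position 5 → W
6: only reaches 1(W), which is W → L
4: reaches L-position 6 → W
3: reaches L-position 5 → W
2: reaches L-position 7 → W
Reading off the rows marked L gives the requested list; there are 3 such vertices.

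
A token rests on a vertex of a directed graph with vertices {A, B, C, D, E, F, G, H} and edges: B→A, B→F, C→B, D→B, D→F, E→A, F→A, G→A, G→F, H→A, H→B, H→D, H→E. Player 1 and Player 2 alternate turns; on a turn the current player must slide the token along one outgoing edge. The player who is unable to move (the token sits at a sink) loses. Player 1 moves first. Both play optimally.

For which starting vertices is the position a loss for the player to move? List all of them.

Label each position W (a win for the player to move) or L (a loss). A position with no legal move is L; any other position is W exactly when some move reaches an L, and L when every move reaches a W.
Every edge goes from a vertex to one that appears earlier in the order A, F, B, D, E, H, G, C, so processing vertices in that order labels each vertex after all of its successors.
A: no outgoing edge → L
F: W (go to A, an L position)
B: W (go to A, an L position)
D: L (options B(W), F(W) are all W)
E: W (go to A, an L position)
H: W (go to D, an L position)
G: W (go to A, an L position)
C: L (sole option B(W) is W)
Reading off the rows marked L gives the requested list; there are 3 such vertices.

A, C, D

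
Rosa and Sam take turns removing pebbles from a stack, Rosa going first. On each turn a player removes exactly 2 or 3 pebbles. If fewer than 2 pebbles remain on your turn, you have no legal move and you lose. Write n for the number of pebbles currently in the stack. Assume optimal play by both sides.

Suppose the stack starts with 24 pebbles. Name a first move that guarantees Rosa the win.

Remove 3, leaving 21.

Positions with no move are L. A position that does have a move is losing for the player to move precisely when every available move leads to a winning position for the opponent. Fill in the labels:
n=0: no move → L
n=1: no move → L
n=2: reaches L-position 0 → W
n=3: reaches L-position 1 → W
n=4: reaches L-position 1 → W
n=5: only reaches 3(W), 2(W), all W → L
n=6: only reaches 4(W), 3(W), all W → L
n=7: reaches L-position 5 → W
n=8: reaches L-position 6 → W
n=9: reaches L-position 6 → W
n=10: only reaches 8(W), 7(W), all W → L
n=11: only reaches 9(W), 8(W), all W → L
n=12: reaches L-position 10 → W
n=13: reaches L-position 11 → W
n=14: reaches L-position 11 → W
n=15: only reaches 13(W), 12(W), all W → L
n=16: only reaches 14(W), 13(W), all W → L
n=17: reaches L-position 15 → W
n=18: reaches L-position 16 → W
n=19: reaches L-position 16 → W
n=20: only reaches 18(W), 17(W), all W → L
n=21: only reaches 19(W), 18(W), all W → L
n=22: reaches L-position 20 → W
n=23: reaches L-position 21 → W
n=24: reaches L-position 21 → W
From 24, the L positions reachable in one move are: 21.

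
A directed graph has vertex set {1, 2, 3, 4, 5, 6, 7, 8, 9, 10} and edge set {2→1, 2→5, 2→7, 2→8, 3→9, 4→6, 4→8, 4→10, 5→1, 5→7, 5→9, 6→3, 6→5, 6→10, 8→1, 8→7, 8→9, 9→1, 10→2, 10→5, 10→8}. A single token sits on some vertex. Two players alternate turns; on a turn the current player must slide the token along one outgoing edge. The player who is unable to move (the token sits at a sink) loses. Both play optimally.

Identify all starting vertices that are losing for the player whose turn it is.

1, 3, 7, 10

Build the W/L table. Terminal = L. A non-terminal position is W if it has a move to some L; otherwise it is L.
Every edge goes from a vertex to one that appears earlier in the order 7, 1, 9, 5, 8, 2, 10, 3, 6, 4, so processing vertices in that order labels each vertex after all of its successors.
7: no outgoing edge → L
1: no outgoing edge → L
9: reaches L-position 1 → W
5: reaches L-position 1 → W
8: reaches L-position 1 → W
2: reaches L-position 1 → W
10: only reaches 2(W), 8(W), 5(W), all W → L
3: only reaches 9(W), which is W → L
6: reaches L-position 3 → W
4: reaches L-position 10 → W
Reading off the rows marked L gives the requested list; there are 4 such vertices.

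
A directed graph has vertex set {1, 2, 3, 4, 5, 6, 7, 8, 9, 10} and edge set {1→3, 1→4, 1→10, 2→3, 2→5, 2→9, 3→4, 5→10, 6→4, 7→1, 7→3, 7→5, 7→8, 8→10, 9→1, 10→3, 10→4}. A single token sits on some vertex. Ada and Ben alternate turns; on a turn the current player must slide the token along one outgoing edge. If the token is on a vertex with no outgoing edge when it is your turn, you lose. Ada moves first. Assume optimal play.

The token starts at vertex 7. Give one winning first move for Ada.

Move to 5.

Compute win/loss labels from the base case upward. A position with no move is L. Any other position is W if it can reach an L in one move, else L.
Every edge goes from a vertex to one that appears earlier in the order 4, 3, 10, 1, 8, 9, 5, 2, 6, 7, so processing vertices in that order labels each vertex after all of its successors.
4: no outgoing edge → L
3: reaches L-position 4 → W
10: reaches L-position 4 → W
1: reaches L-position 4 → W
8: only reaches 10(W), which is W → L
9: only reaches 1(W), which is W → L
5: only reaches 10(W), which is W → L
2: reaches L-position 5 → W
6: reaches L-position 4 → W
7: reaches L-position 5 → W
From 7, the L positions reachable in one move are: 5, 8. Any move reaching one of these is winning.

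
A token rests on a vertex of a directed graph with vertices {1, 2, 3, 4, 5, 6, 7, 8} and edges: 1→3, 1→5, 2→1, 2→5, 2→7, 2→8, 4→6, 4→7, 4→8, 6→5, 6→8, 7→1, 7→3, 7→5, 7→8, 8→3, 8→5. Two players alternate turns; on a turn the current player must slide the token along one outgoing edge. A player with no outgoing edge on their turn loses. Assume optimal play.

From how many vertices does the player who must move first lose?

Label each position W (a win for the player to move) or L (a loss). A position with no legal move is L; any other position is W exactly when some move reaches an L, and L when every move reaches a W.
Every edge goes from a vertex to one that appears earlier in the order 3, 5, 1, 8, 6, 7, 4, 2, so processing vertices in that order labels each vertex after all of its successors.
3: no outgoing edge → L
5: no outgoing edge → L
1: W (go to 5, an L position)
8: W (go to 5, an L position)
6: W (go to 5, an L position)
7: W (go to 5, an L position)
4: L (options 7(W), 6(W), 8(W) are all W)
2: W (go to 5, an L position)
The L vertices are 3, 4, 5; that is 3 in all.

3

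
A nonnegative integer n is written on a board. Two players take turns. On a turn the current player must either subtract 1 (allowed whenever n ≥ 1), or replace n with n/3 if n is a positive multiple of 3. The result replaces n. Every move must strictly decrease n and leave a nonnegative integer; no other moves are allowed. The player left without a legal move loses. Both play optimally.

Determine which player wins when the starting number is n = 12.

The first player wins.

Label each position W (a win for the player to move) or L (a loss). A position with no legal move is L; any other position is W exactly when some move reaches an L, and L when every move reaches a W.
n=0: no move → L
n=1: can move to 0, which is L ⇒ W
n=2: the only move is to 1(W), a W ⇒ L
n=3: can move to 2, which is L ⇒ W
n=4: the only move is to 3(W), a W ⇒ L
n=5: can move to 4, which is L ⇒ W
n=6: can move to 2, which is L ⇒ W
n=7: the only move is to 6(W), a W ⇒ L
n=8: can move to 7, which is L ⇒ W
n=9: moves to 3(W), 8(W); every one is W ⇒ L
n=10: can move to 9, which is L ⇒ W
n=11: the only move is to 10(W), a W ⇒ L
n=12: can move to 4, which is L ⇒ W
From 12 the player to move can move to 4, reaching an L position.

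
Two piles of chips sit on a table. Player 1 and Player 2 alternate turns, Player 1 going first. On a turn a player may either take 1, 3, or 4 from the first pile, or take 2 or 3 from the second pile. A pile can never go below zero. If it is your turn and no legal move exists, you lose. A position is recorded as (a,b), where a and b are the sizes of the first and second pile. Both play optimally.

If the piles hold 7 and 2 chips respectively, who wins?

Player 1 wins.

Compute win/loss labels from the base case upward. A position with no move is L. Any other position is W if it can reach an L in one move, else L.
No move ever increases a pile, so every position that can arise here has a ≤ 7 and b ≤ 2; it is enough to label the cells with 0 ≤ a ≤ 7 and 0 ≤ b ≤ 2.
Every move lowers a or b (never raises either), so fill the grid row by row in increasing a, and left to right within a row: each cell's successors are then already labelled.
      b=0  b=1  b=2
a=0:    L    L    W
a=1:    W    W    L
a=2:    L    L    W
a=3:    W    W    L
a=4:    W    W    W
a=5:    W    W    W
a=6:    W    W    W
a=7:    L    L    W
Cells with no legal move (terminal, hence L): (0,0), (0,1).
The remaining L cells, each justified by listing all of its moves:
(1,2): only reaches (0,2)(W), (1,0)(W), all W → L
(2,0): only reaches (1,0)(W), which is W → L
(2,1): only reaches (1,1)(W), which is W → L
(3,2): only reaches (2,2)(W), (0,2)(W), (3,0)(W), all W → L
(7,0): only reaches (6,0)(W), (4,0)(W), (3,0)(W), all W → L
(7,1): only reaches (6,1)(W), (4,1)(W), (3,1)(W), all W → L
Every other cell has at least one move into one of the L cells above, so it is W.
From (7,2) Player 1 can move to (3,2), reaching an L position.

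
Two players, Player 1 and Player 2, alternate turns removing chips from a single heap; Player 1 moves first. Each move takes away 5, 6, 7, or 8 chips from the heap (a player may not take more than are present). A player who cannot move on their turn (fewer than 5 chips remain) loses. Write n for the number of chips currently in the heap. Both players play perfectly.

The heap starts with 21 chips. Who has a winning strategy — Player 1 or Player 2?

Player 1 wins.

Classify positions by backward induction: terminal positions (no move available) are L. From any other position, the mover wins iff some move reaches an L.
n=0: no move → L
n=1: no move → L
n=2: no move → L
n=3: no move → L
n=4: no move → L
n=5: →0(L), so W
n=6: →1(L), so W
n=7: →2(L), so W
n=8: →3(L), so W
n=9: →4(L), so W
n=10: →4(L), so W
n=11: →4(L), so W
n=12: →4(L), so W
n=13: →8(W), 7(W), 6(W), 5(W) — all W, so L
n=14: →9(W), 8(W), 7(W), 6(W) — all W, so L
n=15: →10(W), 9(W), 8(W), 7(W) — all W, so L
n=16: →11(W), 10(W), 9(W), 8(W) — all W, so L
n=17: →12(W), 11(W), 10(W), 9(W) — all W, so L
n=18: →13(L), so W
n=19: →14(L), so W
n=20: →15(L), so W
n=21: →16(L), so W
The starting position 21 is W: Player 1 should remove 5, leaving 16, handing over an L position.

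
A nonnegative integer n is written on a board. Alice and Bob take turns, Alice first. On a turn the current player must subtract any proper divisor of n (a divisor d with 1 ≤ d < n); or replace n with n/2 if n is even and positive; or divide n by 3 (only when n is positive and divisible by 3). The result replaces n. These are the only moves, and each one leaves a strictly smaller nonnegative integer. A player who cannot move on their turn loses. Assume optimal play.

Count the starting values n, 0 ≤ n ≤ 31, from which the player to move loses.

Use the standard recursion: the mover loses at a terminal position; elsewhere, the mover wins exactly when some move hands the opponent an L position.
n=0: no move → L
n=1: no move → L
n=2: can move to 1, which is L ⇒ W
n=3: can move to 1, which is L ⇒ W
n=4: moves to 2(W), 3(W); every one is W ⇒ L
n=5: can move to 4, which is L ⇒ W
n=6: can move to 4, which is L ⇒ W
n=7: the only move is to 6(W), a W ⇒ L
n=8: can move to 4, which is L ⇒ W
n=9: moves to 3(W), 6(W), 8(W); every one is W ⇒ L
n=10: can move to 9, which is L ⇒ W
n=11: the only move is to 10(W), a W ⇒ L
n=12: can move to 4, which is L ⇒ W
n=13: the only move is to 12(W), a W ⇒ L
n=14: can move to 7, which is L ⇒ W
n=15: moves to 5(W), 10(W), 12(W), 14(W); every one is W ⇒ L
n=16: can move to 15, which is L ⇒ W
n=17: the only move is to 16(W), a W ⇒ L
n=18: can move to 9, which is L ⇒ W
n=19: the only move is to 18(W), a W ⇒ L
n=20: can move to 15, which is L ⇒ W
n=21: can move to 7, which is L ⇒ W
n=22: can move to 11, which is L ⇒ W
n=23: the only move is to 22(W), a W ⇒ L
n=24: can move to 23, which is L ⇒ W
n=25: moves to 20(W), 24(W); every one is W ⇒ L
n=26: can move to 13, which is L ⇒ W
n=27: can move to 9, which is L ⇒ W
n=28: moves to 14(W), 21(W), 24(W), 26(W), 27(W); every one is W ⇒ L
n=29: can move to 28, which is L ⇒ W
n=30: can move to 15, which is L ⇒ W
n=31: the only move is to 30(W), a W ⇒ L
L entries with 0 ≤ n ≤ 31: n = 0, 1, 4, 7, 9, 11, 13, 15, 17, 19, 23, 25, 28, 31; that makes 14.

14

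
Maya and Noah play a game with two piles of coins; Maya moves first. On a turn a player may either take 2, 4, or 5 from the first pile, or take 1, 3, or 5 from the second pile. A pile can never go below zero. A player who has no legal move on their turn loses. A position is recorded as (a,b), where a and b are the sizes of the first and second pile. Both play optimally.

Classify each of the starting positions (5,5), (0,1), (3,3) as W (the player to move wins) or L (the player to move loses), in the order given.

Positions with no move are L. A position that does have a move is losing for the player to move precisely when every available move leads to a winning position for the opponent. Fill in the labels:
No move ever increases a pile, so every position that can arise here has a ≤ 5 and b ≤ 5; it is enough to label the cells with 0 ≤ a ≤ 5 and 0 ≤ b ≤ 5.
Every move lowers a or b (never raises either), so fill the grid row by row in increasing a, and left to right within a row: each cell's successors are then already labelled.
      b=0  b=1  b=2  b=3  b=4  b=5
a=0:    L    W    L    W    L    W
a=1:    L    W    L    W    L    W
a=2:    W    L    W    L    W    L
a=3:    W    L    W    L    W    L
a=4:    W    W    W    W    W    W
a=5:    W    W    W    W    W    W
Cells with no legal move (terminal, hence L): (0,0), (1,0).
The remaining L cells, each justified by listing all of its moves:
(0,2): →(0,1)(W) only, which is W, so L
(0,4): →(0,3)(W), (0,1)(W) — all W, so L
(1,2): →(1,1)(W) only, which is W, so L
(1,4): →(1,3)(W), (1,1)(W) — all W, so L
(2,1): →(0,1)(W), (2,0)(W) — all W, so L
(2,3): →(0,3)(W), (2,2)(W), (2,0)(W) — all W, so L
(2,5): →(0,5)(W), (2,4)(W), (2,2)(W), (2,0)(W) — all W, so L
(3,1): →(1,1)(W), (3,0)(W) — all W, so L
(3,3): →(1,3)(W), (3,2)(W), (3,0)(W) — all W, so L
(3,5): →(1,5)(W), (3,4)(W), (3,2)(W), (3,0)(W) — all W, so L
Every other cell has at least one move into one of the L cells above, so it is W.
(5,5): the move to (3,5) reaches an L cell, so W
(0,1): the move to (0,0) reaches an L cell, so W
(3,3): one of the L cells justified above, so L

(5,5): W, (0,1): W, (3,3): L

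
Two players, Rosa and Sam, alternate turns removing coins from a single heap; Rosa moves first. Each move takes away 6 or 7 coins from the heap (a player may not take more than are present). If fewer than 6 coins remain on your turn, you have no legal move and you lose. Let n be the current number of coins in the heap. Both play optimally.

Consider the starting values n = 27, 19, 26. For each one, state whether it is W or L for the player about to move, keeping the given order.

27: L, 19: W, 26: L

Label each position W (a win for the player to move) or L (a loss). A position with no legal move is L; any other position is W exactly when some move reaches an L, and L when every move reaches a W.
n=0: no move → L
n=1: no move → L
n=2: no move → L
n=3: no move → L
n=4: no move → L
n=5: no move → L
n=6: reaches L-position 0 → W
n=7: reaches L-position 1 → W
n=8: reaches L-position 2 → W
n=9: reaches L-position 3 → W
n=10: reaches L-position 4 → W
n=11: reaches L-position 5 → W
n=12: reaches L-position 5 → W
n=13: only reaches 7(W), 6(W), all W → L
n=14: only reaches 8(W), 7(W), all W → L
n=15: only reaches 9(W), 8(W), all W → L
n=16: only reaches 10(W), 9(W), all W → L
n=17: only reaches 11(W), 10(W), all W → L
n=18: only reaches 12(W), 11(W), all W → L
n=19: reaches L-position 13 → W
n=20: reaches L-position 14 → W
n=21: reaches L-position 15 → W
n=22: reaches L-position 16 → W
n=23: reaches L-position 17 → W
n=24: reaches L-position 18 → W
n=25: reaches L-position 18 → W
n=26: only reaches 20(W), 19(W), all W → L
n=27: only reaches 21(W), 20(W), all W → L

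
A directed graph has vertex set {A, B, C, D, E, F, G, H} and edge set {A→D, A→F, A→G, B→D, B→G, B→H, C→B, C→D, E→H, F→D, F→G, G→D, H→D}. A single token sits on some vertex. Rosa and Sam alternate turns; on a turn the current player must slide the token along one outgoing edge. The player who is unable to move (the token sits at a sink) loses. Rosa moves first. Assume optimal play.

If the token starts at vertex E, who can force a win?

Sam wins.

Label each position W (a win for the player to move) or L (a loss). A position with no legal move is L; any other position is W exactly when some move reaches an L, and L when every move reaches a W.
Every edge goes from a vertex to one that appears earlier in the order D, G, H, B, F, C, E, A, so processing vertices in that order labels each vertex after all of its successors.
D: no outgoing edge → L
G: →D(L), so W
H: →D(L), so W
B: →D(L), so W
F: →D(L), so W
C: →D(L), so W
E: →H(W) only, which is W, so L
A: →D(L), so W
Every move from E reaches a W position, so the mover loses.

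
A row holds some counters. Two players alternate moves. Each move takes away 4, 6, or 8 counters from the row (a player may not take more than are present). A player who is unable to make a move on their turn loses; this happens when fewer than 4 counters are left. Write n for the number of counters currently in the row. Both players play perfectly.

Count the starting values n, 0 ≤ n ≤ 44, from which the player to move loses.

Positions with no move are L. A position that does have a move is losing for the player to move precisely when every available move leads to a winning position for the opponent. Fill in the labels:
n=0: no move → L
n=1: no move → L
n=2: no move → L
n=3: no move → L
n=4: W (go to 0, an L position)
n=5: W (go to 1, an L position)
n=6: W (go to 2, an L position)
n=7: W (go to 3, an L position)
n=8: W (go to 2, an L position)
n=9: W (go to 3, an L position)
n=10: W (go to 2, an L position)
n=11: W (go to 3, an L position)
n=12: L (options 8(W), 6(W), 4(W) are all W)
n=13: L (options 9(W), 7(W), 5(W) are all W)
n=14: L (options 10(W), 8(W), 6(W) are all W)
n=15: L (options 11(W), 9(W), 7(W) are all W)
n=16: W (go to 12, an L position)
n=17: W (go to 13, an L position)
n=18: W (go to 14, an L position)
n=19: W (go to 15, an L position)
n=20: W (go to 14, an L position)
n=21: W (go to 15, an L position)
n=22: W (go to 14, an L position)
n=23: W (go to 15, an L position)
n=24: L (options 20(W), 18(W), 16(W) are all W)
n=25: L (options 21(W), 19(W), 17(W) are all W)
n=26: L (options 22(W), 20(W), 18(W) are all W)
n=27: L (options 23(W), 21(W), 19(W) are all W)
n=28: W (go to 24, an L position)
n=29: W (go to 25, an L position)
n=30: W (go to 26, an L position)
n=31: W (go to 27, an L position)
n=32: W (go to 26, an L position)
n=33: W (go to 27, an L position)
n=34: W (go to 26, an L position)
n=35: W (go to 27, an L position)
n=36: L (options 32(W), 30(W), 28(W) are all W)
n=37: L (options 33(W), 31(W), 29(W) are all W)
n=38: L (options 34(W), 32(W), 30(W) are all W)
n=39: L (options 35(W), 33(W), 31(W) are all W)
n=40: W (go to 36, an L position)
n=41: W (go to 37, an L position)
n=42: W (go to 38, an L position)
n=43: W (go to 39, an L position)
n=44: W (go to 38, an L position)
L entries with 0 ≤ n ≤ 44: n = 0, 1, 2, 3, 12, 13, 14, 15, 24, 25, 26, 27, 36, 37, 38, 39; that makes 16.

16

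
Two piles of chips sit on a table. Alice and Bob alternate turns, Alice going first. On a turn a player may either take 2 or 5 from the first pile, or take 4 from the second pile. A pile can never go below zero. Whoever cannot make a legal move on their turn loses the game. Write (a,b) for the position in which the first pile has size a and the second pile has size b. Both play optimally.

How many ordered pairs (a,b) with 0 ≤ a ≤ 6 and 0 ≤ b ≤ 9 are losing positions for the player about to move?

30

Label each position W (a win for the player to move) or L (a loss). A position with no legal move is L; any other position is W exactly when some move reaches an L, and L when every move reaches a W.
Every move lowers a or b (never raises either), so fill the grid row by row in increasing a, and left to right within a row: each cell's successors are then already labelled.
      b=0  b=1  b=2  b=3  b=4  b=5  b=6  b=7  b=8  b=9
a=0:    L    L    L    L    W    W    W    W    L    L
a=1:    L    L    L    L    W    W    W    W    L    L
a=2:    W    W    W    W    L    L    L    L    W    W
a=3:    W    W    W    W    L    L    L    L    W    W
a=4:    L    L    L    L    W    W    W    W    L    L
a=5:    W    W    W    W    W    W    W    W    W    W
a=6:    W    W    W    W    L    L    L    L    W    W
Cells with no legal move (terminal, hence L): (0,0), (0,1), (0,2), (0,3), (1,0), (1,1), (1,2), (1,3).
The remaining L cells, each justified by listing all of its moves:
(0,8): →(0,4)(W) only, which is W, so L
(0,9): →(0,5)(W) only, which is W, so L
(1,8): →(1,4)(W) only, which is W, so L
(1,9): →(1,5)(W) only, which is W, so L
(2,4): →(0,4)(W), (2,0)(W) — all W, so L
(2,5): →(0,5)(W), (2,1)(W) — all W, so L
(2,6): →(0,6)(W), (2,2)(W) — all W, so L
(2,7): →(0,7)(W), (2,3)(W) — all W, so L
(3,4): →(1,4)(W), (3,0)(W) — all W, so L
(3,5): →(1,5)(W), (3,1)(W) — all W, so L
(3,6): →(1,6)(W), (3,2)(W) — all W, so L
(3,7): →(1,7)(W), (3,3)(W) — all W, so L
(4,0): →(2,0)(W) only, which is W, so L
(4,1): →(2,1)(W) only, which is W, so L
(4,2): →(2,2)(W) only, which is W, so L
(4,3): →(2,3)(W) only, which is W, so L
(4,8): →(2,8)(W), (4,4)(W) — all W, so L
(4,9): →(2,9)(W), (4,5)(W) — all W, so L
(6,4): →(4,4)(W), (1,4)(W), (6,0)(W) — all W, so L
(6,5): →(4,5)(W), (1,5)(W), (6,1)(W) — all W, so L
(6,6): →(4,6)(W), (1,6)(W), (6,2)(W) — all W, so L
(6,7): →(4,7)(W), (1,7)(W), (6,3)(W) — all W, so L
Every other cell has at least one move into one of the L cells above, so it is W.
L cells per row: a=0: 6, a=1: 6, a=2: 4, a=3: 4, a=4: 6, a=5: 0, a=6: 4; total 30.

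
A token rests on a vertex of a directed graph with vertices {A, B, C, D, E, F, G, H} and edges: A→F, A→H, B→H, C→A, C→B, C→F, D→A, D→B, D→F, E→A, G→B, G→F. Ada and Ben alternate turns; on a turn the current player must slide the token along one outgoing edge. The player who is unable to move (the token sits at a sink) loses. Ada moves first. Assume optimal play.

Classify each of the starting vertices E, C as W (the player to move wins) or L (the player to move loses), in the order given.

E: L, C: W

Work bottom-up. With no move the player to move loses. Otherwise the position is W if at least one move leads to an L position for the opponent, and L if every move leads to a W.
Every edge goes from a vertex to one that appears earlier in the order H, F, A, B, C, D, E, G, so processing vertices in that order labels each vertex after all of its successors.
H: no outgoing edge → L
F: no outgoing edge → L
A: can move to F, which is L ⇒ W
B: can move to H, which is L ⇒ W
C: can move to F, which is L ⇒ W
D: can move to F, which is L ⇒ W
E: the only move is to A(W), a W ⇒ L
G: can move to F, which is L ⇒ W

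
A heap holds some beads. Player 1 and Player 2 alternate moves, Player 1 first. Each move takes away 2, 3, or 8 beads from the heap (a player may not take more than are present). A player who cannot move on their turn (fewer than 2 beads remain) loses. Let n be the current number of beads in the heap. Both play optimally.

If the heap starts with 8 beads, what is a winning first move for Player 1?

Remove 2, leaving 6.

Classify positions by backward induction: terminal positions (no move available) are L. From any other position, the mover wins iff some move reaches an L.
n=0: no move → L
n=1: no move → L
n=2: can move to 0, which is L ⇒ W
n=3: can move to 1, which is L ⇒ W
n=4: can move to 1, which is L ⇒ W
n=5: moves to 3(W), 2(W); every one is W ⇒ L
n=6: moves to 4(W), 3(W); every one is W ⇒ L
n=7: can move to 5, which is L ⇒ W
n=8: can move to 6, which is L ⇒ W
From 8, the L positions reachable in one move are: 6, 5, 0. Any move reaching one of these is winning.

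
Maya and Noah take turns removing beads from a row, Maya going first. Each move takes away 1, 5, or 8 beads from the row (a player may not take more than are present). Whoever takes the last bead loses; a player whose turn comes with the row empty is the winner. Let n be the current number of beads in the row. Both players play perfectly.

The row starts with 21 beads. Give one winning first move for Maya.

Build the W/L table. Terminal = W. A non-terminal position is W if it has a move to some L; otherwise it is L.
n=0: no move; the opponent has just taken the last bead and therefore loses → W
n=1: the only move is to 0(W), a W ⇒ L
n=2: can move to 1, which is L ⇒ W
n=3: the only move is to 2(W), a W ⇒ L
n=4: can move to 3, which is L ⇒ W
n=5: moves to 4(W), 0(W); every one is W ⇒ L
n=6: can move to 5, which is L ⇒ W
n=7: moves to 6(W), 2(W); every one is W ⇒ L
n=8: can move to 7, which is L ⇒ W
n=9: can move to 1, which is L ⇒ W
n=10: can move to 5, which is L ⇒ W
n=11: can move to 3, which is L ⇒ W
n=12: can move to 7, which is L ⇒ W
n=13: can move to 5, which is L ⇒ W
n=14: moves to 13(W), 9(W), 6(W); every one is W ⇒ L
n=15: can move to 14, which is L ⇒ W
n=16: moves to 15(W), 11(W), 8(W); every one is W ⇒ L
n=17: can move to 16, which is L ⇒ W
n=18: moves to 17(W), 13(W), 10(W); every one is W ⇒ L
n=19: can move to 18, which is L ⇒ W
n=20: moves to 19(W), 15(W), 12(W); every one is W ⇒ L
n=21: can move to 20, which is L ⇒ W
From 21, the L positions reachable in one move are: 20, 16. Any move reaching one of these is winning.

Remove 1, leaving 20.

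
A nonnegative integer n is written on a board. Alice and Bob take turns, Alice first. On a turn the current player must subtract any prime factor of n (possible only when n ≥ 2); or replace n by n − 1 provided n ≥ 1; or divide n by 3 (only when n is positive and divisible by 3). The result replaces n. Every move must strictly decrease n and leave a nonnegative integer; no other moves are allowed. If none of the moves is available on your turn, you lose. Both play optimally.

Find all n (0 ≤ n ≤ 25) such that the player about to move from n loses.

0, 4, 8, 14, 18, 22, 25

Label each position W (a win for the player to move) or L (a loss). A position with no legal move is L; any other position is W exactly when some move reaches an L, and L when every move reaches a W.
n=0: no move → L
n=1: →0(L), so W
n=2: →0(L), so W
n=3: →0(L), so W
n=4: →2(W), 3(W) — all W, so L
n=5: →0(L), so W
n=6: →4(L), so W
n=7: →0(L), so W
n=8: →6(W), 7(W) — all W, so L
n=9: →8(L), so W
n=10: →8(L), so W
n=11: →0(L), so W
n=12: →4(L), so W
n=13: →0(L), so W
n=14: →7(W), 12(W), 13(W) — all W, so L
n=15: →14(L), so W
n=16: →14(L), so W
n=17: →0(L), so W
n=18: →6(W), 15(W), 16(W), 17(W) — all W, so L
n=19: →0(L), so W
n=20: →18(L), so W
n=21: →14(L), so W
n=22: →11(W), 20(W), 21(W) — all W, so L
n=23: →0(L), so W
n=24: →8(L), so W
n=25: →20(W), 24(W) — all W, so L
Reading off the rows marked L gives the requested list; there are 7 such values of n.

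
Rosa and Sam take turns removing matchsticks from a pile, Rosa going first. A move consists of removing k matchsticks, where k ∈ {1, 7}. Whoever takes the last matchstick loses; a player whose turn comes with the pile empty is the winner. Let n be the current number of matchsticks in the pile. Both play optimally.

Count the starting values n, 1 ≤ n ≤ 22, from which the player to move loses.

Compute win/loss labels from the base case upward. A position with no move is W. Any other position is W if it can reach an L in one move, else L.
n=0: no move; the opponent has just taken the last matchstick and therefore loses → W
n=1: only reaches 0(W), which is W → L
n=2: reaches L-position 1 → W
n=3: only reaches 2(W), which is W → L
n=4: reaches L-position 3 → W
n=5: only reaches 4(W), which is W → L
n=6: reaches L-position 5 → W
n=7: only reaches 6(W), 0(W), all W → L
n=8: reaches L-position 7 → W
n=9: only reaches 8(W), 2(W), all W → L
n=10: reaches L-position 9 → W
n=11: only reaches 10(W), 4(W), all W → L
n=12: reaches L-position 11 → W
n=13: only reaches 12(W), 6(W), all W → L
n=14: reaches L-position 13 → W
n=15: only reaches 14(W), 8(W), all W → L
n=16: reaches L-position 15 → W
n=17: only reaches 16(W), 10(W), all W → L
n=18: reaches L-position 17 → W
n=19: only reaches 18(W), 12(W), all W → L
n=20: reaches L-position 19 → W
n=21: only reaches 20(W), 14(W), all W → L
n=22: reaches L-position 21 → W
L entries with 1 ≤ n ≤ 22 (the range starts at n=1): n = 1, 3, 5, 7, 9, 11, 13, 15, 17, 19, 21; that makes 11.

11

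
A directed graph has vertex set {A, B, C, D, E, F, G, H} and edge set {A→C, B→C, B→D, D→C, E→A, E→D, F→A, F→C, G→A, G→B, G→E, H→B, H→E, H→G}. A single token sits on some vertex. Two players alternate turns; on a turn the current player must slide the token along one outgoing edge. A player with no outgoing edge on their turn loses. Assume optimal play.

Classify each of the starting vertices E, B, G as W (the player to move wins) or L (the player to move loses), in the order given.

Build the W/L table. Terminal = L. A non-terminal position is W if it has a move to some L; otherwise it is L.
Every edge goes from a vertex to one that appears earlier in the order C, D, B, A, E, G, H, F, so processing vertices in that order labels each vertex after all of its successors.
C: no outgoing edge → L
D: can move to C, which is L ⇒ W
B: can move to C, which is L ⇒ W
A: can move to C, which is L ⇒ W
E: moves to A(W), D(W); every one is W ⇒ L
G: can move to E, which is L ⇒ W
H: can move to E, which is L ⇒ W
F: can move to C, which is L ⇒ W

E: L, B: W, G: W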